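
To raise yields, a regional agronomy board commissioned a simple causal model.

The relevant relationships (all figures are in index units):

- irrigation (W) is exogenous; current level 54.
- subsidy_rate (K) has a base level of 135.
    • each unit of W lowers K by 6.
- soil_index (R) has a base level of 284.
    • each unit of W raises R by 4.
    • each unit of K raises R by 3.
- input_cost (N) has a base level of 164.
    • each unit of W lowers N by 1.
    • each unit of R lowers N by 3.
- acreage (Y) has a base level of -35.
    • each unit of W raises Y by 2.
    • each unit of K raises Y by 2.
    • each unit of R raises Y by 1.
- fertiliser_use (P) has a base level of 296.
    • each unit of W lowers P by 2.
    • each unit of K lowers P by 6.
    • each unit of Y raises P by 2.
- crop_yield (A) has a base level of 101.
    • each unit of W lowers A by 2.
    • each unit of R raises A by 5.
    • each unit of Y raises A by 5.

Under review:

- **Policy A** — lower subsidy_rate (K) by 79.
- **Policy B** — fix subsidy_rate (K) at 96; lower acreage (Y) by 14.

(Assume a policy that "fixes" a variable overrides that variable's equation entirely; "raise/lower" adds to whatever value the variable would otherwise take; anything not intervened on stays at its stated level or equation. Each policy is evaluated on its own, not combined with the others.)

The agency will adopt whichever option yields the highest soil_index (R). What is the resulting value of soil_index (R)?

788

Policy A (K − 79):
  W = 54
  K = 135 − 6·54 (−79 from intervention) = -268
  R = 284 + 4·54 + 3·(-268) = -304
Policy B (K := 96, Y − 14):
  W = 54
  K = 96
  R = 284 + 4·54 + 3·96 = 788
Comparing — Policy A: R=-304, Policy B: R=788. Highest is 788 (Policy B).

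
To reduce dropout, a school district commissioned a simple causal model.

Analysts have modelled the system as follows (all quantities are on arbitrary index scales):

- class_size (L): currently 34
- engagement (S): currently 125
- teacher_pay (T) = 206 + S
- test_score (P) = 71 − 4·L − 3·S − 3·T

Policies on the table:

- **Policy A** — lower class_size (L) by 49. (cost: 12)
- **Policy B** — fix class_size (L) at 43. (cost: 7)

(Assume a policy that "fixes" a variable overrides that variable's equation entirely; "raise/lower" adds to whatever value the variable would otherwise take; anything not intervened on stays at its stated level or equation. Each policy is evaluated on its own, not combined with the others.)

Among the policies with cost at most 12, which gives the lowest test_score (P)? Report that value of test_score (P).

Policy A (L − 49):
  L = 34 − 49 = -15
  S = 125
  T = 206 + 125 = 331
  P = 71 − 4·(-15) − 3·125 − 3·331 = -1237
Policy B (L := 43):
  L = 43
  S = 125
  T = 206 + 125 = 331
  P = 71 − 4·43 − 3·125 − 3·331 = -1469
Comparing — Policy A: P=-1237, Policy B: P=-1469. Lowest is -1469 (Policy B).

-1469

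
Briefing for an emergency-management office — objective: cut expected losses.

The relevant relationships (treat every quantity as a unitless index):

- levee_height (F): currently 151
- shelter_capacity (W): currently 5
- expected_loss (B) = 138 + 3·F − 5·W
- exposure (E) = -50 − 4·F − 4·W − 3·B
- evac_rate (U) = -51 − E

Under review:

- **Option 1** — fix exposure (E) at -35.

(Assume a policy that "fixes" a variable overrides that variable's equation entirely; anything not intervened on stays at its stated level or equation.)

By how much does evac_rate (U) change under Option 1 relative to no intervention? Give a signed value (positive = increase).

-2337

Baseline:
  F = 151
  W = 5
  B = 138 + 3·151 − 5·5 = 566
  E = -50 − 4·151 − 4·5 − 3·566 = -2372
  U = -51 − (-2372) = 2321
Option 1 (E := -35):
  F = 151
  W = 5
  B = 138 + 3·151 − 5·5 = 566
  E = -35
  U = -51 − (-35) = -16
Change in U: -16 − 2321 = -2337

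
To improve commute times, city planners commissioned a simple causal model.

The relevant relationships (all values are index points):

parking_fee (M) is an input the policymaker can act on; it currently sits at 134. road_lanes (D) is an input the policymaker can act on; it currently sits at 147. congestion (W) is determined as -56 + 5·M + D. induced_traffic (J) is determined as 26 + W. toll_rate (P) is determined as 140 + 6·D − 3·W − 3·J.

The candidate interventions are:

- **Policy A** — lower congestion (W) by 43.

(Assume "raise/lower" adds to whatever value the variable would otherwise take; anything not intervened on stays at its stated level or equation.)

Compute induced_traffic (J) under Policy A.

744

Policy A (W − 43):
  M = 134
  D = 147
  W = -56 + 5·134 + 147 (−43 from intervention) = 718
  J = 26 + 718 = 744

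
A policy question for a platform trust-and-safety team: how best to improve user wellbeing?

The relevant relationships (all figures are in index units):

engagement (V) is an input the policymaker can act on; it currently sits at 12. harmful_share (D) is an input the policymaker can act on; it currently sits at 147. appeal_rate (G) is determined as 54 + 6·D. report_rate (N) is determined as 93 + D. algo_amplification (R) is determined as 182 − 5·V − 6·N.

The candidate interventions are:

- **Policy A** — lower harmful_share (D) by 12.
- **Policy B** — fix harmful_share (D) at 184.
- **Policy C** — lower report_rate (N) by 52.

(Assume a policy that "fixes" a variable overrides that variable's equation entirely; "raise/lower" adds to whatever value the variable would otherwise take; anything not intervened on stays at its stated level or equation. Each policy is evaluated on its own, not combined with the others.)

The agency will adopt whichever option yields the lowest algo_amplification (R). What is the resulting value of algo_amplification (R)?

-1540

Policy A (D − 12):
  V = 12
  D = 147 − 12 = 135
  N = 93 + 135 = 228
  R = 182 − 5·12 − 6·228 = -1246
Policy B (D := 184):
  V = 12
  D = 184
  N = 93 + 184 = 277
  R = 182 − 5·12 − 6·277 = -1540
Policy C (N − 52):
  V = 12
  D = 147
  N = 93 + 147 (−52 from intervention) = 188
  R = 182 − 5·12 − 6·188 = -1006
Comparing — Policy A: R=-1246, Policy B: R=-1540, Policy C: R=-1006. Lowest is -1540 (Policy B).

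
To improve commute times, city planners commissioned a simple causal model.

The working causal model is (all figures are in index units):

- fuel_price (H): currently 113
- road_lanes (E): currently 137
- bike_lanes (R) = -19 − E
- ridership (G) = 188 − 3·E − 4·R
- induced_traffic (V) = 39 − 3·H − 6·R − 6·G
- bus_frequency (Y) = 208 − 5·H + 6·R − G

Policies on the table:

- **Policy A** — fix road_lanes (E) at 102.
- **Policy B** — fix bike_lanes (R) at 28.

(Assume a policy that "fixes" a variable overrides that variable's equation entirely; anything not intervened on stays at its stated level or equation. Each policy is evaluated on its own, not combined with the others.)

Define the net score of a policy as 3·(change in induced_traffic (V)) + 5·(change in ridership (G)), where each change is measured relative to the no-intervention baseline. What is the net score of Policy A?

Baseline:
  H = 113
  E = 137
  R = -19 − 137 = -156
  G = 188 − 3·137 − 4·(-156) = 401
  V = 39 − 3·113 − 6·(-156) − 6·401 = -1770
Policy A (E := 102):
  H = 113
  E = 102
  R = -19 − 102 = -121
  G = 188 − 3·102 − 4·(-121) = 366
  V = 39 − 3·113 − 6·(-121) − 6·366 = -1770
ΔV = -1770 − (-1770) = 0; ΔG = 366 − 401 = -35
Score = 3·0 + 5·(-35) = -175

-175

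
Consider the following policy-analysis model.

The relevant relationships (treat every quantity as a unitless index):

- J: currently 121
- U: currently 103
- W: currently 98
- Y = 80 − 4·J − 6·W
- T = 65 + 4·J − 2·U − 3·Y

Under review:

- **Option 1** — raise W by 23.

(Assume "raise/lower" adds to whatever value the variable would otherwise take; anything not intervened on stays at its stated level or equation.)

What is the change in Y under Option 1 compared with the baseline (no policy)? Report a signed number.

Baseline:
  J = 121
  W = 98
  Y = 80 − 4·121 − 6·98 = -992
Option 1 (W + 23):
  J = 121
  W = 98 + 23 = 121
  Y = 80 − 4·121 − 6·121 = -1130
Change in Y: -1130 − (-992) = -138

-138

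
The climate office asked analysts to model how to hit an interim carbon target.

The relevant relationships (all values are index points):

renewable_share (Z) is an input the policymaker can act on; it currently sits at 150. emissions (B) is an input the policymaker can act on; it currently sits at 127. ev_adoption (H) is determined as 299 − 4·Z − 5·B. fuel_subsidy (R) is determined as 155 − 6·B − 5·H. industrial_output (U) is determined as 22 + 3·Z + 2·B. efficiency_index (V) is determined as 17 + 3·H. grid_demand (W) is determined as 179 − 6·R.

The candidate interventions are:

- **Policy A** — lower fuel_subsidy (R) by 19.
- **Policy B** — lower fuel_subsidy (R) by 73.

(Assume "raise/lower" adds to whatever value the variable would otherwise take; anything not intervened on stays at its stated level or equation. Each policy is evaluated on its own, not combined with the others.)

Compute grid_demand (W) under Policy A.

-24145

Policy A (R − 19):
  Z = 150
  B = 127
  H = 299 − 4·150 − 5·127 = -936
  R = 155 − 6·127 − 5·(-936) (−19 from intervention) = 4054
  W = 179 − 6·4054 = -24145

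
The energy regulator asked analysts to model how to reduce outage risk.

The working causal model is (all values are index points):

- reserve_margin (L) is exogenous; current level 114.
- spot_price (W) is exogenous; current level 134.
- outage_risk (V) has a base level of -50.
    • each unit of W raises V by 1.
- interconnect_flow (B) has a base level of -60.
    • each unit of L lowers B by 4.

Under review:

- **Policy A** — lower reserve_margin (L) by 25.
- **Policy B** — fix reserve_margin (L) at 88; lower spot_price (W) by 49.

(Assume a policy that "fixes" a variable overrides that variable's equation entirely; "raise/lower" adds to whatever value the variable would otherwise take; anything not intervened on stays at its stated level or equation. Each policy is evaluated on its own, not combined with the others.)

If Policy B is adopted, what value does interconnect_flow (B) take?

Policy B (L := 88, W − 49):
  L = 88
  B = -60 − 4·88 = -412

-412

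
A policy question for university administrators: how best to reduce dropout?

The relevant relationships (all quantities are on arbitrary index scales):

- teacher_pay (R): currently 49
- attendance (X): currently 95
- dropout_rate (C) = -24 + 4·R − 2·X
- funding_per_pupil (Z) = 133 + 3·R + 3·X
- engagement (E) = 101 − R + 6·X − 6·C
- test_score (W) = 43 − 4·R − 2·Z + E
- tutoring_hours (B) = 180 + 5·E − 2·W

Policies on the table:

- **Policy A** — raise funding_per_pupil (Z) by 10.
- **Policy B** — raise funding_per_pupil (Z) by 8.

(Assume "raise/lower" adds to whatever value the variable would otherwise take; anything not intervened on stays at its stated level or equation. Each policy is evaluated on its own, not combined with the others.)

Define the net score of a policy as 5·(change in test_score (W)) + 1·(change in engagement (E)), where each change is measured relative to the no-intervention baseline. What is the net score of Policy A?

Baseline:
  R = 49
  X = 95
  C = -24 + 4·49 − 2·95 = -18
  Z = 133 + 3·49 + 3·95 = 565
  E = 101 − 49 + 6·95 − 6·(-18) = 730
  W = 43 − 4·49 − 2·565 + 730 = -553
Policy A (Z + 10):
  R = 49
  X = 95
  C = -24 + 4·49 − 2·95 = -18
  Z = 133 + 3·49 + 3·95 (+10 from intervention) = 575
  E = 101 − 49 + 6·95 − 6·(-18) = 730
  W = 43 − 4·49 − 2·575 + 730 = -573
ΔW = -573 − (-553) = -20; ΔE = 730 − 730 = 0
Score = 5·(-20) + 1·0 = -100

-100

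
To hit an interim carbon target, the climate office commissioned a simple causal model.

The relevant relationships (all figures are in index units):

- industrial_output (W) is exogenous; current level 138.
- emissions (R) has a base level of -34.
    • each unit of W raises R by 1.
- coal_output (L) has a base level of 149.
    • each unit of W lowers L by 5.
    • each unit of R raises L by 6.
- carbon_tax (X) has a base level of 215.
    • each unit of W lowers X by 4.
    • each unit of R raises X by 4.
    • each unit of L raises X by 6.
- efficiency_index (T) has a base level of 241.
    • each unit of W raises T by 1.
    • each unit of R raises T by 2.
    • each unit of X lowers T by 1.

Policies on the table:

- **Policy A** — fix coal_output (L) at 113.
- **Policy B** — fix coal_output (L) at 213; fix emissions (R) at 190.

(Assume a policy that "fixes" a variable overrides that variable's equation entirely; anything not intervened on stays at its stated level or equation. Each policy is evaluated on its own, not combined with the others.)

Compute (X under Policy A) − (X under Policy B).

-944

Policy A (L := 113):
  W = 138
  R = -34 + 138 = 104
  L = 113
  X = 215 − 4·138 + 4·104 + 6·113 = 757
Policy B (L := 213, R := 190):
  W = 138
  R = 190
  L = 213
  X = 215 − 4·138 + 4·190 + 6·213 = 1701
X: 757 − 1701 = -944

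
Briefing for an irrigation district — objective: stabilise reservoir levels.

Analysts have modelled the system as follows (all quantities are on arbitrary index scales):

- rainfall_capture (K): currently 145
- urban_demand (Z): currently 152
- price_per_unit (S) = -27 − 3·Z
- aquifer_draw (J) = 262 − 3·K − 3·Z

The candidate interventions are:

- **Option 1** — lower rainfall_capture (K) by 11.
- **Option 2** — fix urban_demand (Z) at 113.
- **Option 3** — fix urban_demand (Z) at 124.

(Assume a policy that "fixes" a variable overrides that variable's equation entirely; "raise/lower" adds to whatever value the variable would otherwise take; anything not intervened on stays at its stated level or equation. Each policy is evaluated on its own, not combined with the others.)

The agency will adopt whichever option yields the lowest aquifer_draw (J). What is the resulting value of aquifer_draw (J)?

Option 1 (K − 11):
  K = 145 − 11 = 134
  Z = 152
  J = 262 − 3·134 − 3·152 = -596
Option 2 (Z := 113):
  K = 145
  Z = 113
  J = 262 − 3·145 − 3·113 = -512
Option 3 (Z := 124):
  K = 145
  Z = 124
  J = 262 − 3·145 − 3·124 = -545
Comparing — Option 1: J=-596, Option 2: J=-512, Option 3: J=-545. Lowest is -596 (Option 1).

-596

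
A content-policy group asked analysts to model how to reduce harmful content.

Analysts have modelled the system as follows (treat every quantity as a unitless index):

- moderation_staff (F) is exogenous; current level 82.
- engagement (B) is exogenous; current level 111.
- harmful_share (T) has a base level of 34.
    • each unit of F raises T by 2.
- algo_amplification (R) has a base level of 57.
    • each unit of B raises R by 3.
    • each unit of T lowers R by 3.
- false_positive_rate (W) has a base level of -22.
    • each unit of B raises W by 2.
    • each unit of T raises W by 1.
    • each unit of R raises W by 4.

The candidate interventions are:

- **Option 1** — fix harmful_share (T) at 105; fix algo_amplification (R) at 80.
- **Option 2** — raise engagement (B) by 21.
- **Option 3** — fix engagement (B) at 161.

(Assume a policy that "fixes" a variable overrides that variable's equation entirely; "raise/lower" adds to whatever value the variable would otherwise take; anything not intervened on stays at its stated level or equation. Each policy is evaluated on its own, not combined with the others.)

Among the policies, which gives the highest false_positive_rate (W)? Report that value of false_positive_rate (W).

625

Option 1 (T := 105, R := 80):
  F = 82
  B = 111
  T = 105
  R = 80
  W = -22 + 2·111 + 105 + 4·80 = 625
Option 2 (B + 21):
  F = 82
  B = 111 + 21 = 132
  T = 34 + 2·82 = 198
  R = 57 + 3·132 − 3·198 = -141
  W = -22 + 2·132 + 198 + 4·(-141) = -124
Option 3 (B := 161):
  F = 82
  B = 161
  T = 34 + 2·82 = 198
  R = 57 + 3·161 − 3·198 = -54
  W = -22 + 2·161 + 198 + 4·(-54) = 282
Comparing — Option 1: W=625, Option 2: W=-124, Option 3: W=282. Highest is 625 (Option 1).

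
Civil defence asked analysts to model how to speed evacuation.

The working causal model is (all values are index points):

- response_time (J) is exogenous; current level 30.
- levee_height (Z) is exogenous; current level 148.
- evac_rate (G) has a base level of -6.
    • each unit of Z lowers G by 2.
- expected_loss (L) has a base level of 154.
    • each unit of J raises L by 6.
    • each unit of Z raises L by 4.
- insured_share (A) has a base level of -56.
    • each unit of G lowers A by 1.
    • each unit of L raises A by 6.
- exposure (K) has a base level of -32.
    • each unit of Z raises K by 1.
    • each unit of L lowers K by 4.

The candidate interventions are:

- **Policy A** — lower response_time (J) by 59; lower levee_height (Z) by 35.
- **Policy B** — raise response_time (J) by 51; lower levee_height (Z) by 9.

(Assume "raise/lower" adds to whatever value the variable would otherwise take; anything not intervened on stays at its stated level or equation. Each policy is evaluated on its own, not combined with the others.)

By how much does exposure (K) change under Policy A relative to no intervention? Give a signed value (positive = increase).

1941

Baseline:
  J = 30
  Z = 148
  L = 154 + 6·30 + 4·148 = 926
  K = -32 + 148 − 4·926 = -3588
Policy A (J − 59, Z − 35):
  J = 30 − 59 = -29
  Z = 148 − 35 = 113
  L = 154 + 6·(-29) + 4·113 = 432
  K = -32 + 113 − 4·432 = -1647
Change in K: -1647 − (-3588) = 1941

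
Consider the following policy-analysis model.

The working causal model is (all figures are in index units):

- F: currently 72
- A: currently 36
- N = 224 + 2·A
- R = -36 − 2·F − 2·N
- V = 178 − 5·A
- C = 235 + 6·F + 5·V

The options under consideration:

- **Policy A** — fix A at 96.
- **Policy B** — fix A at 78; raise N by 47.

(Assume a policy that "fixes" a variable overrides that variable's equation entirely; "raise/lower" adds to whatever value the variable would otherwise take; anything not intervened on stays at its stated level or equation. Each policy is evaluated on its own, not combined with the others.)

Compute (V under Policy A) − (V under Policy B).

-90

Policy A (A := 96):
  A = 96
  V = 178 − 5·96 = -302
Policy B (A := 78, N + 47):
  A = 78
  V = 178 − 5·78 = -212
V: -302 − (-212) = -90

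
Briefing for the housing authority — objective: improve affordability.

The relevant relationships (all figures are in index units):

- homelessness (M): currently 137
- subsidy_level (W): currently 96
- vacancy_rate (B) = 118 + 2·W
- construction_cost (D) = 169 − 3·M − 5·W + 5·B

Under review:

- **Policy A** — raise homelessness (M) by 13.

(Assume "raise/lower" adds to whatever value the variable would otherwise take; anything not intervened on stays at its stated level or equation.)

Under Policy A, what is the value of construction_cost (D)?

789

Policy A (M + 13):
  M = 137 + 13 = 150
  W = 96
  B = 118 + 2·96 = 310
  D = 169 − 3·150 − 5·96 + 5·310 = 789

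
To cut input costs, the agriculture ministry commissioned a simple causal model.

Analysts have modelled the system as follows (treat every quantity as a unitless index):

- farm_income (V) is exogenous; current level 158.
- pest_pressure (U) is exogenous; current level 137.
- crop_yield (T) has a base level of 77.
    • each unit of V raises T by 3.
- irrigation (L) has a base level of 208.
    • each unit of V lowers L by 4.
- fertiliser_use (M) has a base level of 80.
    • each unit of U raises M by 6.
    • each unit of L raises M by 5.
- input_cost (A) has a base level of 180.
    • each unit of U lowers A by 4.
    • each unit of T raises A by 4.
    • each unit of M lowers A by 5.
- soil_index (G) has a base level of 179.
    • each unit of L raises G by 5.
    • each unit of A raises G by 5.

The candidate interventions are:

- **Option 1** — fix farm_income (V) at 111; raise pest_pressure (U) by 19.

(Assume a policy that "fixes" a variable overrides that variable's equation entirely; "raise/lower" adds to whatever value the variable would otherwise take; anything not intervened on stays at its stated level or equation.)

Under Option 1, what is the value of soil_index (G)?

Option 1 (V := 111, U + 19):
  V = 111
  U = 137 + 19 = 156
  T = 77 + 3·111 = 410
  L = 208 − 4·111 = -236
  M = 80 + 6·156 + 5·(-236) = -164
  A = 180 − 4·156 + 4·410 − 5·(-164) = 2016
  G = 179 + 5·(-236) + 5·2016 = 9079

9079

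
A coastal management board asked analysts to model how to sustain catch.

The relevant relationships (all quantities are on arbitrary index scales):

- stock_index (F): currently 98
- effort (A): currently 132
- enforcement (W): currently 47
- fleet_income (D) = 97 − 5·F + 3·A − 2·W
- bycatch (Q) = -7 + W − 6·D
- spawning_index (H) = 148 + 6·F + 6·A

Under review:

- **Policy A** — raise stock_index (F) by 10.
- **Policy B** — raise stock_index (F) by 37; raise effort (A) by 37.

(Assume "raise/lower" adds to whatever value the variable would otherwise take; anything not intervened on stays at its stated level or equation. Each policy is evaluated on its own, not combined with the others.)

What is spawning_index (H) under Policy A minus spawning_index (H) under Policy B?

Policy A (F + 10):
  F = 98 + 10 = 108
  A = 132
  H = 148 + 6·108 + 6·132 = 1588
Policy B (F + 37, A + 37):
  F = 98 + 37 = 135
  A = 132 + 37 = 169
  H = 148 + 6·135 + 6·169 = 1972
H: 1588 − 1972 = -384

-384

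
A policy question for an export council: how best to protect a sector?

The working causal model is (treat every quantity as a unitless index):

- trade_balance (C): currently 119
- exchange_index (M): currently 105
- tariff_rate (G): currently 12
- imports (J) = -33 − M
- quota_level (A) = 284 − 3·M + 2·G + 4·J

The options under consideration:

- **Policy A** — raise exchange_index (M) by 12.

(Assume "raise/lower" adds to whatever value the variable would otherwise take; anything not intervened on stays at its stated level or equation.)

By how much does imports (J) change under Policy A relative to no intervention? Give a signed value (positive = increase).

-12

Baseline:
  M = 105
  J = -33 − 105 = -138
Policy A (M + 12):
  M = 105 + 12 = 117
  J = -33 − 117 = -150
Change in J: -150 − (-138) = -12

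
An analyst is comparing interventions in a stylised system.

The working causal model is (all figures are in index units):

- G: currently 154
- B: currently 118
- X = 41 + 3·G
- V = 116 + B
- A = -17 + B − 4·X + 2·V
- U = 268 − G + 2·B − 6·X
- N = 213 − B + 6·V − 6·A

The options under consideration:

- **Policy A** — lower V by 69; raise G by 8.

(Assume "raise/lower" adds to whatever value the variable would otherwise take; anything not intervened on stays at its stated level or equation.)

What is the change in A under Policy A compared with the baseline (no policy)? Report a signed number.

Baseline:
  G = 154
  B = 118
  X = 41 + 3·154 = 503
  V = 116 + 118 = 234
  A = -17 + 118 − 4·503 + 2·234 = -1443
Policy A (V − 69, G + 8):
  G = 154 + 8 = 162
  B = 118
  X = 41 + 3·162 = 527
  V = 116 + 118 (−69 from intervention) = 165
  A = -17 + 118 − 4·527 + 2·165 = -1677
Change in A: -1677 − (-1443) = -234

-234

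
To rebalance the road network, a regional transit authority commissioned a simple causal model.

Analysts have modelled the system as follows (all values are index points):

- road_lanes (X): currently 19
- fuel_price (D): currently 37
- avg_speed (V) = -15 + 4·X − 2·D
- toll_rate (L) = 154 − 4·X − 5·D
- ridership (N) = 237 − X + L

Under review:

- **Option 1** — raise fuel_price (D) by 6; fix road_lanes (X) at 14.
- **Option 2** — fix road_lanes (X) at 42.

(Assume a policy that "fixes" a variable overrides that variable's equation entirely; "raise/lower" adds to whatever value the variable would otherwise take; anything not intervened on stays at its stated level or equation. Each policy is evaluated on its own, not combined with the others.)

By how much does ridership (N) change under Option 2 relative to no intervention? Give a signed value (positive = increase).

-115

Baseline:
  X = 19
  D = 37
  L = 154 − 4·19 − 5·37 = -107
  N = 237 − 19 + (-107) = 111
Option 2 (X := 42):
  X = 42
  D = 37
  L = 154 − 4·42 − 5·37 = -199
  N = 237 − 42 + (-199) = -4
Change in N: -4 − 111 = -115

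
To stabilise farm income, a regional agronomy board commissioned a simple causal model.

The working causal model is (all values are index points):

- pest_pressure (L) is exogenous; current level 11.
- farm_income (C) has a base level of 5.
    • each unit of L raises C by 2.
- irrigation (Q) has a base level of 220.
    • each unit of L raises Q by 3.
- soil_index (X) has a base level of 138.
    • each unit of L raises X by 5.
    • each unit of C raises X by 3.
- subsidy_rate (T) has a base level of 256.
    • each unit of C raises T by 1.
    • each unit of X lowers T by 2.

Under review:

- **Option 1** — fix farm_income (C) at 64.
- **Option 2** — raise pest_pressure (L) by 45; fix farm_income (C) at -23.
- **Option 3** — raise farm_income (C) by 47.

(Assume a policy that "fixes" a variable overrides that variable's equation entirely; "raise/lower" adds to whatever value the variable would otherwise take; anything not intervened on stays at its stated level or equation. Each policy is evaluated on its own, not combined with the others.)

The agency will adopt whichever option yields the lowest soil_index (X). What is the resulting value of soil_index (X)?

349

Option 1 (C := 64):
  L = 11
  C = 64
  X = 138 + 5·11 + 3·64 = 385
Option 2 (L + 45, C := -23):
  L = 11 + 45 = 56
  C = -23
  X = 138 + 5·56 + 3·(-23) = 349
Option 3 (C + 47):
  L = 11
  C = 5 + 2·11 (+47 from intervention) = 74
  X = 138 + 5·11 + 3·74 = 415
Comparing — Option 1: X=385, Option 2: X=349, Option 3: X=415. Lowest is 349 (Option 2).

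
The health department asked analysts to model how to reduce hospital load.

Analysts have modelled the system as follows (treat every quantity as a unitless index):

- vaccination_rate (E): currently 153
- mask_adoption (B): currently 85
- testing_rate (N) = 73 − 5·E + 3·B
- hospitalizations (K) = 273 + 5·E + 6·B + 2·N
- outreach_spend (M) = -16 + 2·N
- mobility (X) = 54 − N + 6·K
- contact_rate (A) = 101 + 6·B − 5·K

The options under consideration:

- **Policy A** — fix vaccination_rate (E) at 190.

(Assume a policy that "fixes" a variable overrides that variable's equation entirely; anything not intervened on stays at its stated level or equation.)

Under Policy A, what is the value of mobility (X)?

3610

Policy A (E := 190):
  E = 190
  B = 85
  N = 73 − 5·190 + 3·85 = -622
  K = 273 + 5·190 + 6·85 + 2·(-622) = 489
  X = 54 − (-622) + 6·489 = 3610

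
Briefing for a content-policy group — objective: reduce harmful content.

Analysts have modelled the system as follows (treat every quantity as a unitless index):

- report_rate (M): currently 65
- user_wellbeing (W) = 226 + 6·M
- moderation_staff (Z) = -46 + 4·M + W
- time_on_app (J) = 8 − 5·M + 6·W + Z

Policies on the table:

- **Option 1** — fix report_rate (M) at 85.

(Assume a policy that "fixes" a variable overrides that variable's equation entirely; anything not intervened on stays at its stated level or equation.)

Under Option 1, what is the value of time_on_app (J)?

5029

Option 1 (M := 85):
  M = 85
  W = 226 + 6·85 = 736
  Z = -46 + 4·85 + 736 = 1030
  J = 8 − 5·85 + 6·736 + 1030 = 5029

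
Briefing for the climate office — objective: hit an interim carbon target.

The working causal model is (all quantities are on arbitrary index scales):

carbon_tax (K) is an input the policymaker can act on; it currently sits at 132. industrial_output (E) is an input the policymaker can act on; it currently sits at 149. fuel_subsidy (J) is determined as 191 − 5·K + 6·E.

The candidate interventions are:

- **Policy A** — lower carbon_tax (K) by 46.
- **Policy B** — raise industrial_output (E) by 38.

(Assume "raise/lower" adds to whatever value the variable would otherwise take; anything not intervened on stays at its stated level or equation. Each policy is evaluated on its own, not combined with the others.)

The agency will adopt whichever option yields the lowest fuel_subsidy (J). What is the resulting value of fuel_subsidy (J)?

Policy A (K − 46):
  K = 132 − 46 = 86
  E = 149
  J = 191 − 5·86 + 6·149 = 655
Policy B (E + 38):
  K = 132
  E = 149 + 38 = 187
  J = 191 − 5·132 + 6·187 = 653
Comparing — Policy A: J=655, Policy B: J=653. Lowest is 653 (Policy B).

653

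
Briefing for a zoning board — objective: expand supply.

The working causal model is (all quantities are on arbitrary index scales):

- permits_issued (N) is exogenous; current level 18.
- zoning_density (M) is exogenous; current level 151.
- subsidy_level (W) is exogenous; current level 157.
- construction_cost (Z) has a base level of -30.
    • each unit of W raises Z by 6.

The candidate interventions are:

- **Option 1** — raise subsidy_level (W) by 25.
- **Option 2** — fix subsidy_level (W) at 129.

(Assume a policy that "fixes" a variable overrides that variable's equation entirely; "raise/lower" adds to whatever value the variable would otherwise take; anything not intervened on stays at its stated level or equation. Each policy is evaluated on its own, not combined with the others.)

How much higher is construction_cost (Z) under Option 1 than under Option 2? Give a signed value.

318

Option 1 (W + 25):
  W = 157 + 25 = 182
  Z = -30 + 6·182 = 1062
Option 2 (W := 129):
  W = 129
  Z = -30 + 6·129 = 744
Z: 1062 − 744 = 318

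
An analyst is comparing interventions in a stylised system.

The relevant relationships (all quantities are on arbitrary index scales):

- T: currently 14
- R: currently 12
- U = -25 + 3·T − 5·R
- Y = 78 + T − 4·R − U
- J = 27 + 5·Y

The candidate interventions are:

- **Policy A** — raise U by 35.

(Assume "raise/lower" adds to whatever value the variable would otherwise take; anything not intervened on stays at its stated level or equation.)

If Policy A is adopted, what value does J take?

Policy A (U + 35):
  T = 14
  R = 12
  U = -25 + 3·14 − 5·12 (+35 from intervention) = -8
  Y = 78 + 14 − 4·12 − (-8) = 52
  J = 27 + 5·52 = 287

287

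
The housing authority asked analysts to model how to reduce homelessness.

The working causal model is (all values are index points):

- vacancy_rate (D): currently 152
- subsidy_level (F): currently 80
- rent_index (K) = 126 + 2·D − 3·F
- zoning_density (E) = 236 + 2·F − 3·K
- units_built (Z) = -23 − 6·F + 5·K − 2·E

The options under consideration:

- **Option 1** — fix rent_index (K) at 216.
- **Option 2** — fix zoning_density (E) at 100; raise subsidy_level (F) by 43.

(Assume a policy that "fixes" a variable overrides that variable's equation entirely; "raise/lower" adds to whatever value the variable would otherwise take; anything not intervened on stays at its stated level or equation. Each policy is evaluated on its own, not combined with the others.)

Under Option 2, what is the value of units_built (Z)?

Option 2 (E := 100, F + 43):
  D = 152
  F = 80 + 43 = 123
  K = 126 + 2·152 − 3·123 = 61
  E = 100
  Z = -23 − 6·123 + 5·61 − 2·100 = -656

-656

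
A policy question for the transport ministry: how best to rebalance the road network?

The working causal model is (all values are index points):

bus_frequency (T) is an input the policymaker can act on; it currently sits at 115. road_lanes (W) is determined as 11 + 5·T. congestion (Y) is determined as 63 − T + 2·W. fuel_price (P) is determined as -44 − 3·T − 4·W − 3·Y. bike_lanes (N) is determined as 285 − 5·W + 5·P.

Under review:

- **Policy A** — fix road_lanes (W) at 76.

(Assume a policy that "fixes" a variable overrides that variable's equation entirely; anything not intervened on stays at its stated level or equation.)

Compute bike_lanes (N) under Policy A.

-5060

Policy A (W := 76):
  T = 115
  W = 76
  Y = 63 − 115 + 2·76 = 100
  P = -44 − 3·115 − 4·76 − 3·100 = -993
  N = 285 − 5·76 + 5·(-993) = -5060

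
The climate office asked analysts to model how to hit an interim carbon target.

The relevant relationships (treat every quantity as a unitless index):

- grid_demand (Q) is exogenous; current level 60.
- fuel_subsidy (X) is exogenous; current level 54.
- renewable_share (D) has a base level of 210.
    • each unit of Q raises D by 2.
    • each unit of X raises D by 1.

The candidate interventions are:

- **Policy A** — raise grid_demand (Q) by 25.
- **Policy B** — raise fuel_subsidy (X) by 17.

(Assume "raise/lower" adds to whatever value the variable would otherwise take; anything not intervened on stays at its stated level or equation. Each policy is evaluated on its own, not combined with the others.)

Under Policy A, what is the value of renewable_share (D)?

Policy A (Q + 25):
  Q = 60 + 25 = 85
  X = 54
  D = 210 + 2·85 + 54 = 434

434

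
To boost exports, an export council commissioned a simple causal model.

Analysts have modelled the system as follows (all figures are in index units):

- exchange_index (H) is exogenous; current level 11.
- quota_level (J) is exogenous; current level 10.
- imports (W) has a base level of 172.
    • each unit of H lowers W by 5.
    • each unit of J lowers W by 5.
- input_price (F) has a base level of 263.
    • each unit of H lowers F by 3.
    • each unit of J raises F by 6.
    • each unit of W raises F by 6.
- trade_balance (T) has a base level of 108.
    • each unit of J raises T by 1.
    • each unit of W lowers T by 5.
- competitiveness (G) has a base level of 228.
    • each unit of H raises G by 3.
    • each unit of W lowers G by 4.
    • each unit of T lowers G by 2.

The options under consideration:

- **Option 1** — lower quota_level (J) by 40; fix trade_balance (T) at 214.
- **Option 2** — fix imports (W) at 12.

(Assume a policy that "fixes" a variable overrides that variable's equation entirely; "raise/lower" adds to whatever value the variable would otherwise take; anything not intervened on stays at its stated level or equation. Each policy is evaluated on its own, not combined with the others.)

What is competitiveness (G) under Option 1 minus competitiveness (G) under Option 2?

Option 1 (J − 40, T := 214):
  H = 11
  J = 10 − 40 = -30
  W = 172 − 5·11 − 5·(-30) = 267
  T = 214
  G = 228 + 3·11 − 4·267 − 2·214 = -1235
Option 2 (W := 12):
  H = 11
  J = 10
  W = 12
  T = 108 + 10 − 5·12 = 58
  G = 228 + 3·11 − 4·12 − 2·58 = 97
G: -1235 − 97 = -1332

-1332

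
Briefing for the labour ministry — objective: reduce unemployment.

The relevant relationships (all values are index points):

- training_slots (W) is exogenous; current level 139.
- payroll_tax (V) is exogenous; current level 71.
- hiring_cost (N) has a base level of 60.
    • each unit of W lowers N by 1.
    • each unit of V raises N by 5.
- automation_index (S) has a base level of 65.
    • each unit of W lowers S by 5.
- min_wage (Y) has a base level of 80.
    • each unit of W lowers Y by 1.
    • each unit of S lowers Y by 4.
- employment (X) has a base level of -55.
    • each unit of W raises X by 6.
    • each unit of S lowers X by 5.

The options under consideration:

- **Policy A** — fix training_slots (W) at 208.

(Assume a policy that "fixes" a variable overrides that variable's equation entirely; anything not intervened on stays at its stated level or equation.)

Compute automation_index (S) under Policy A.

-975

Policy A (W := 208):
  W = 208
  S = 65 − 5·208 = -975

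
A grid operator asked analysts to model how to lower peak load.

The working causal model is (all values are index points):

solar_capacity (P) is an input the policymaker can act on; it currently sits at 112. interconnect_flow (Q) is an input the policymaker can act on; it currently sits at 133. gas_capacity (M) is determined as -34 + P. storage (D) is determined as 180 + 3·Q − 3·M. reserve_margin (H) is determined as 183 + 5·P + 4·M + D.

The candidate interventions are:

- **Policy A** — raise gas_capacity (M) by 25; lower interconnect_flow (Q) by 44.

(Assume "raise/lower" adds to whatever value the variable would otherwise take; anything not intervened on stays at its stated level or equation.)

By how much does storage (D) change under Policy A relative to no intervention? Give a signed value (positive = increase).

Baseline:
  P = 112
  Q = 133
  M = -34 + 112 = 78
  D = 180 + 3·133 − 3·78 = 345
Policy A (M + 25, Q − 44):
  P = 112
  Q = 133 − 44 = 89
  M = -34 + 112 (+25 from intervention) = 103
  D = 180 + 3·89 − 3·103 = 138
Change in D: 138 − 345 = -207

-207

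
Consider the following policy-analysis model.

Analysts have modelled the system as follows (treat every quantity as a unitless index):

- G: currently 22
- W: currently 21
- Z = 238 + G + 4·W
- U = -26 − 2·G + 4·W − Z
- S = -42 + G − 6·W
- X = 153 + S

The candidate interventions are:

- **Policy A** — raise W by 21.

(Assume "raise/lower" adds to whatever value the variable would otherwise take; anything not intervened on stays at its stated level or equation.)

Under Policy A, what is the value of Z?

428

Policy A (W + 21):
  G = 22
  W = 21 + 21 = 42
  Z = 238 + 22 + 4·42 = 428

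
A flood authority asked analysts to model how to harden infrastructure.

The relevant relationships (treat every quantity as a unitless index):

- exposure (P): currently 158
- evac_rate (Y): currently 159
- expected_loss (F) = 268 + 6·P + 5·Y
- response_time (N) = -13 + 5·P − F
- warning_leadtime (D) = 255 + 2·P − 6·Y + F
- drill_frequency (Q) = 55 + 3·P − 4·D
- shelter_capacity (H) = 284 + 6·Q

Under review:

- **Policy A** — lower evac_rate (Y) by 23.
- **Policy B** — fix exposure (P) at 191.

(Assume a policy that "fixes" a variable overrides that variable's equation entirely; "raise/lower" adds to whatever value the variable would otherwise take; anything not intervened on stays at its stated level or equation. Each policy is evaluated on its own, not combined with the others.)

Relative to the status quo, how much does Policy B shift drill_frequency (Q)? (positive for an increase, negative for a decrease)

Baseline:
  P = 158
  Y = 159
  F = 268 + 6·158 + 5·159 = 2011
  D = 255 + 2·158 − 6·159 + 2011 = 1628
  Q = 55 + 3·158 − 4·1628 = -5983
Policy B (P := 191):
  P = 191
  Y = 159
  F = 268 + 6·191 + 5·159 = 2209
  D = 255 + 2·191 − 6·159 + 2209 = 1892
  Q = 55 + 3·191 − 4·1892 = -6940
Change in Q: -6940 − (-5983) = -957

-957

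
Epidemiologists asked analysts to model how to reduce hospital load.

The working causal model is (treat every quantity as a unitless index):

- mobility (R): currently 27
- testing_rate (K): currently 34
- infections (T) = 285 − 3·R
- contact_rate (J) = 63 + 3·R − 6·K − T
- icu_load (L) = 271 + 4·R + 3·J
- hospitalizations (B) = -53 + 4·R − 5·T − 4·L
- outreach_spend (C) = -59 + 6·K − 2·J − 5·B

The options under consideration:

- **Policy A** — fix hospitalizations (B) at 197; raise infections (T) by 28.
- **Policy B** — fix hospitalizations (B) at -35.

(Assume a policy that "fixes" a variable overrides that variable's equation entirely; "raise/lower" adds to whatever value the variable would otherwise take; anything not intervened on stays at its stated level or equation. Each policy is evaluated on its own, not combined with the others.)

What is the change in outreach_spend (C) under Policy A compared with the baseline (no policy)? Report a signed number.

2506

Baseline:
  R = 27
  K = 34
  T = 285 − 3·27 = 204
  J = 63 + 3·27 − 6·34 − 204 = -264
  L = 271 + 4·27 + 3·(-264) = -413
  B = -53 + 4·27 − 5·204 − 4·(-413) = 687
  C = -59 + 6·34 − 2·(-264) − 5·687 = -2762
Policy A (B := 197, T + 28):
  R = 27
  K = 34
  T = 285 − 3·27 (+28 from intervention) = 232
  J = 63 + 3·27 − 6·34 − 232 = -292
  L = 271 + 4·27 + 3·(-292) = -497
  B = 197
  C = -59 + 6·34 − 2·(-292) − 5·197 = -256
Change in C: -256 − (-2762) = 2506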